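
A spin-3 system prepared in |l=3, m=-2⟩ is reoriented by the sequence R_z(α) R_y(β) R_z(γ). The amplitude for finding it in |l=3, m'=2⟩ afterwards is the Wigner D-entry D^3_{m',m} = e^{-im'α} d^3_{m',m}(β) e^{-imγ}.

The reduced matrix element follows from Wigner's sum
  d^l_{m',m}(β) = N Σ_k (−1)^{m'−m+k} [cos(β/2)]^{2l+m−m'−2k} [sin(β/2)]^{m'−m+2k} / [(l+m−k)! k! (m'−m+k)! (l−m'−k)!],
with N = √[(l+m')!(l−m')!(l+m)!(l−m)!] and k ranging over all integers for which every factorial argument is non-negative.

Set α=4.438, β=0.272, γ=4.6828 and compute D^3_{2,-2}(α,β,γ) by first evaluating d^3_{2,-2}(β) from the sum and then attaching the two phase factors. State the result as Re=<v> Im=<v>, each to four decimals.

Re=0.0015 Im=0.0008

D^3_{2,-2}(4.438,0.272,4.6828) = e^{-i·2·4.438}·d^3_{2,-2}(0.272)·e^{-i·-2·4.6828}. Compute d first:
Half-angle: c=0.990766, s=0.135581. N=√(120·1·1·120)=120.000000
k: max(0,(-2)−(2))=0 … min(3+(-2),3−(2))=1
  k=0: (−1)^4·120.0000/(24)·0.9908^2·0.1356^4 = +0.001658
  k=1: (−1)^5·120.0000/(120)·0.9908^0·0.1356^6 = -0.000006
d^3_{2,-2}(0.272) = +0.001658 -0.000006 = +0.001652
Phases: e^{-i·(2)·4.438}=-0.853163-0.521645i, e^{-i·(-2)·4.6828}=-0.998249+0.059143i ⇒ D=+0.001458+0.000777i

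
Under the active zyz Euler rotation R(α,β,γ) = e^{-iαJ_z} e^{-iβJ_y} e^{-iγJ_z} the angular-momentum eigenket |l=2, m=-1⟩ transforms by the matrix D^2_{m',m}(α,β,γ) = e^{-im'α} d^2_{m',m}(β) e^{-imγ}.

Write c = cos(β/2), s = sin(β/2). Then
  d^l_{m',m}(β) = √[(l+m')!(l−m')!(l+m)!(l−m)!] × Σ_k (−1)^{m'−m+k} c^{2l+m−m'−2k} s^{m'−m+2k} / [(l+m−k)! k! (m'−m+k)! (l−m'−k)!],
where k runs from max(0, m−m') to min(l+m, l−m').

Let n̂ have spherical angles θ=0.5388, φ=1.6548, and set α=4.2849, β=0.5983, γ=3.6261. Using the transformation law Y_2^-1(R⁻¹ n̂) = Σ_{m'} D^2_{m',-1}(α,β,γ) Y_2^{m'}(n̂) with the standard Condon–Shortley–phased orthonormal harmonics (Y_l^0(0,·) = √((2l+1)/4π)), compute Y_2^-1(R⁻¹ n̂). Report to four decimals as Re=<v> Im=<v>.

Re=0.3080 Im=0.0619

Need the full column D^2_{m',-1} for m'=−2..2 at α=4.2849, β=0.5983, γ=3.6261.
cos(β/2)=0.955587, sin(β/2)=0.294708
d^2_{-2,-1}: single k=1 term ⇒ +0.514320;  D = +0.479427-0.186212i
d^2_{-1,-1}: k∈[0..1] ⇒ +0.833838 -0.237928 = +0.595909;  D = -0.033959+0.594941i
d^2_{0,-1}: k∈[0..1] ⇒ -0.629910 +0.059913 = -0.569997;  D = +0.504393+0.265489i
d^2_{1,-1}: k∈[0..1] ⇒ +0.237928 -0.007543 = +0.230385;  D = +0.182172-0.141034i
d^2_{2,-1}: single k=0 term ⇒ -0.048919;  D = -0.011215-0.047616i
Y_2^{m'}(θ=0.5388,φ=1.6548) and Σ D·Y over m':
  (+0.4794-0.1862i)·(-0.1003+0.0170i)  (-0.0340+0.5949i)·(-0.0285-0.3390i)  (+0.5044+0.2655i)·(+0.3817+0.0000i)  (+0.1822-0.1410i)·(+0.0285-0.3390i)  (-0.0112-0.0476i)·(-0.1003-0.0170i)
Y_2^-1(R⁻¹ n̂) = +0.307989+0.061859i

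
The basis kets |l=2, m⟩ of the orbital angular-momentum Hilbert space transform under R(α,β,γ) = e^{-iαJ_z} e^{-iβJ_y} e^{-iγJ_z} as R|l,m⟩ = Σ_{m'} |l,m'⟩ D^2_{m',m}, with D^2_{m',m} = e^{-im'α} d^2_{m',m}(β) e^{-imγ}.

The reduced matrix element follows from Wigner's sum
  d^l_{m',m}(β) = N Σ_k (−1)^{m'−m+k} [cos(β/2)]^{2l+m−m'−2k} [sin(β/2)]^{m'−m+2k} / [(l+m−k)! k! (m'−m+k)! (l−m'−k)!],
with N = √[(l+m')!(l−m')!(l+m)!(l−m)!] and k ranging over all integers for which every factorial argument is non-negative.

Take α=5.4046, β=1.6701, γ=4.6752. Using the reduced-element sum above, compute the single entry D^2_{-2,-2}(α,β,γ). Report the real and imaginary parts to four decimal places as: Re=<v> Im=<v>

Split into d^2_{-2,-2}(β=1.6701) × two z-phases.
Half-angle: c=0.671141, s=0.741330. N=√(1·24·1·24)=24.000000
Admissible k: 0..0 (factorial args all ≥0)
  k=0: (−1)^0·24.0000/(24)·0.6711^4·0.7413^0 = +0.202887
d^2_{-2,-2}(1.6701) = +0.202887
Attach z-rotation phases: D = e^{-i(-2)(5.4046)}·(+0.202887)·e^{-i(-2)(4.6752)} = +0.052306+0.196029i

Re=0.0523 Im=0.1960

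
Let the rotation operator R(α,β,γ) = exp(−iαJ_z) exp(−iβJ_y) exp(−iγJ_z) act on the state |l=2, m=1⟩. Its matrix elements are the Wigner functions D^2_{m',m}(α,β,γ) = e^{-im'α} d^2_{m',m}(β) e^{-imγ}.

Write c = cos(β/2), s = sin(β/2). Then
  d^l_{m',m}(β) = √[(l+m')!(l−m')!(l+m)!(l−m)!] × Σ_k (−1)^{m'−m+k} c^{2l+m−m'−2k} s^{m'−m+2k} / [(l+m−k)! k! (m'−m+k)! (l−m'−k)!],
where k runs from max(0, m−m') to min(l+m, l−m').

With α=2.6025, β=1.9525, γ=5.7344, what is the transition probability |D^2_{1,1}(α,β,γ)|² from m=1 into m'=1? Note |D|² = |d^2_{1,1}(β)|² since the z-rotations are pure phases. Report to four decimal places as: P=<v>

P=0.2997

Split into d^2_{1,1}(β=1.9525) × two z-phases.
Half-angle: c=0.560133, s=0.828403. N=√(6·1·6·1)=6.000000
k∈{0,1} keeps every argument non-negative
  k=0: (−1)^0·6.0000/(6)·0.5601^4·0.8284^0 = +0.098438
  k=1: (−1)^1·6.0000/(2)·0.5601^2·0.8284^2 = -0.645932
d^2_{1,1}(1.9525) = +0.098438 -0.645932 = -0.547493
|D^2_{1,1}|² = |d^2_{1,1}(β)|² = (-0.547493)² = 0.299749 (the z-rotation phases have unit modulus)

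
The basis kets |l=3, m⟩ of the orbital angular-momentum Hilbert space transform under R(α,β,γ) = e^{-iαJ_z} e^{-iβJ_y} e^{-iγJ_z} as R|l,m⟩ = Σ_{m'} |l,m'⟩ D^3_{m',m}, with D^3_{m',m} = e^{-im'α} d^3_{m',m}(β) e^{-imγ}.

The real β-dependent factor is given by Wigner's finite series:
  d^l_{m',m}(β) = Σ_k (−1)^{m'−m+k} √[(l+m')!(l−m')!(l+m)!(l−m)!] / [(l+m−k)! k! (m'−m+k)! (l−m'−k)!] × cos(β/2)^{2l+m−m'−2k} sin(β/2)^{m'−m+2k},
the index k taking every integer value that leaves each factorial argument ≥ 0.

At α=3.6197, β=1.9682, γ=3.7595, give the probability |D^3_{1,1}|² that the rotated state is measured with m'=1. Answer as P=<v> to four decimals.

P=0.1537

Split into d^3_{1,1}(β=1.9682) × two z-phases.
With c≡cos(β/2)=0.553613 and s≡sin(β/2)=0.832774, N=[24·2·24·2]^{1/2}=48.000000
Admissible k: 0..2 (factorial args all ≥0)
  k=0: (−1)^0·48.0000/(48)·0.5536^6·0.8328^0 = +0.028790
  k=1: (−1)^1·48.0000/(6)·0.5536^4·0.8328^2 = -0.521158
  k=2: (−1)^2·48.0000/(8)·0.5536^2·0.8328^4 = +0.884448
d^3_{1,1}(1.9682) = +0.028790 -0.521158 +0.884448 = +0.392081
|D^3_{1,1}|² = |d^3_{1,1}(β)|² = (+0.392081)² = 0.153727 (the z-rotation phases have unit modulus)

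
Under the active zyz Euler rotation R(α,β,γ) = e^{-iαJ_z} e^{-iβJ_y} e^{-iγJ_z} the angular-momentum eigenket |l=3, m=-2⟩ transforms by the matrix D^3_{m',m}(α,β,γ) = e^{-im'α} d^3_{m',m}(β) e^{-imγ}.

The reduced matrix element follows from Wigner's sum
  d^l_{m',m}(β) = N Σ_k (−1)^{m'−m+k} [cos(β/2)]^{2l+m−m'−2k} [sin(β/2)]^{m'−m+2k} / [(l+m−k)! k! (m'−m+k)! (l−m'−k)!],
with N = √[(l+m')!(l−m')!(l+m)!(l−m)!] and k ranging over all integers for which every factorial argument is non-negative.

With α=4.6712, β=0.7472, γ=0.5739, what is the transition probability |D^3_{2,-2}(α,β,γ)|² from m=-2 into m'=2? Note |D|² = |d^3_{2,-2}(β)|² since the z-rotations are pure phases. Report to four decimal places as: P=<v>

D^3_{2,-2}(4.6712,0.7472,0.5739) = e^{-i·2·4.6712}·d^3_{2,-2}(0.7472)·e^{-i·-2·0.5739}. Compute d first:
c=cos(0.7472/2)=0.931019, s=sin(0.7472/2)=0.364969; N=√[120·1·1·120]=120.000000
Admissible k: 0..1 (factorial args all ≥0)
  k=0: (−1)^4·120.0000/(24)·0.9310^2·0.3650^4 = +0.076898
  k=1: (−1)^5·120.0000/(120)·0.9310^0·0.3650^6 = -0.002363
d^3_{2,-2}(0.7472) = +0.076898 -0.002363 = +0.074534
|D^3_{2,-2}|² = |d^3_{2,-2}(β)|² = (+0.074534)² = 0.005555 (the z-rotation phases have unit modulus)

P=0.0056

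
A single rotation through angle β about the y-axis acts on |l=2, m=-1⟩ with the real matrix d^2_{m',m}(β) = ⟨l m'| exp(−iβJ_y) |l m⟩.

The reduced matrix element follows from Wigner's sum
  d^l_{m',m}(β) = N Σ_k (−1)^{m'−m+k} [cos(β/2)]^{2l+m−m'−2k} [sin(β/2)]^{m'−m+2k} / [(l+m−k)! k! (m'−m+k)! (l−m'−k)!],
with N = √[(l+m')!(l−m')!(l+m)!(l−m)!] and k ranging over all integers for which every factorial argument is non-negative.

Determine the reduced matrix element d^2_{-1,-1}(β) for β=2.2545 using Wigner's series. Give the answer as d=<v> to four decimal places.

d^2_{-1,-1}(β=2.2545) via Wigner's sum:
Half-angle: c=0.429145, s=0.903235. N=√(1·6·1·6)=6.000000
k: max(0,(-1)−(-1))=0 … min(2+(-1),2−(-1))=1
  k=0: (−1)^0·6.0000/(6)·0.4291^4·0.9032^0 = +0.033917
  k=1: (−1)^1·6.0000/(2)·0.4291^2·0.9032^2 = -0.450746
d^2_{-1,-1}(2.2545) = +0.033917 -0.450746 = -0.416829

d=-0.4168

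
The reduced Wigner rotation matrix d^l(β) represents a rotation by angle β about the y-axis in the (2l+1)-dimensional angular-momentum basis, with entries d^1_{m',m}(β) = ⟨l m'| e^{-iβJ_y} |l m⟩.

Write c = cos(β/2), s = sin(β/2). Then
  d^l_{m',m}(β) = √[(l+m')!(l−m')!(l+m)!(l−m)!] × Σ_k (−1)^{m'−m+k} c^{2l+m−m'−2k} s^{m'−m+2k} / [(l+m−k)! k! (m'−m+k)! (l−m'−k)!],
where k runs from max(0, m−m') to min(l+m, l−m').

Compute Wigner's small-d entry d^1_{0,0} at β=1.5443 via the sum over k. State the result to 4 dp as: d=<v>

d=0.0265

d^1_{0,0}(β=1.5443) via Wigner's sum:
With c≡cos(β/2)=0.716412 and s≡sin(β/2)=0.697677, N=[1·1·1·1]^{1/2}=1.000000
Admissible k: 0..1 (factorial args all ≥0)
  k=0: (−1)^0·1.0000/(1)·0.7164^2·0.6977^0 = +0.513247
  k=1: (−1)^1·1.0000/(1)·0.7164^0·0.6977^2 = -0.486753
d^1_{0,0}(1.5443) = +0.513247 -0.486753 = +0.026493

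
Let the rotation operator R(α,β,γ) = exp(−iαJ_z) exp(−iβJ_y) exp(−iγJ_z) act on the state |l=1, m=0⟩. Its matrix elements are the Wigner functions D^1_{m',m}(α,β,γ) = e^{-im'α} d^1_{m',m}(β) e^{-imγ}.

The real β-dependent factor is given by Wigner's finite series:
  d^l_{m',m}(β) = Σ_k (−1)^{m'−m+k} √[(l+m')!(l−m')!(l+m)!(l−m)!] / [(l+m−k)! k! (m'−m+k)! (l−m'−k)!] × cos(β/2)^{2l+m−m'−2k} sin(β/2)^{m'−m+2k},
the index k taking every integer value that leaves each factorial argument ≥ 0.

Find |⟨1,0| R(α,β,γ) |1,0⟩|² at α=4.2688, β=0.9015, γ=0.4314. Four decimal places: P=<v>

P=0.3849

First d^1_{0,0}(β=0.9015), then the phase factors e^{-i(0)α} and e^{-i(0)γ}:
Half-angle: c=0.900121, s=0.435641. N=√(1·1·1·1)=1.000000
Admissible k: 0..1 (factorial args all ≥0)
  k=0: (−1)^0·1.0000/(1)·0.9001^2·0.4356^0 = +0.810217
  k=1: (−1)^1·1.0000/(1)·0.9001^0·0.4356^2 = -0.189783
d^1_{0,0}(0.9015) = +0.810217 -0.189783 = +0.620434
|D^1_{0,0}|² = |d^1_{0,0}(β)|² = (+0.620434)² = 0.384939 (the z-rotation phases have unit modulus)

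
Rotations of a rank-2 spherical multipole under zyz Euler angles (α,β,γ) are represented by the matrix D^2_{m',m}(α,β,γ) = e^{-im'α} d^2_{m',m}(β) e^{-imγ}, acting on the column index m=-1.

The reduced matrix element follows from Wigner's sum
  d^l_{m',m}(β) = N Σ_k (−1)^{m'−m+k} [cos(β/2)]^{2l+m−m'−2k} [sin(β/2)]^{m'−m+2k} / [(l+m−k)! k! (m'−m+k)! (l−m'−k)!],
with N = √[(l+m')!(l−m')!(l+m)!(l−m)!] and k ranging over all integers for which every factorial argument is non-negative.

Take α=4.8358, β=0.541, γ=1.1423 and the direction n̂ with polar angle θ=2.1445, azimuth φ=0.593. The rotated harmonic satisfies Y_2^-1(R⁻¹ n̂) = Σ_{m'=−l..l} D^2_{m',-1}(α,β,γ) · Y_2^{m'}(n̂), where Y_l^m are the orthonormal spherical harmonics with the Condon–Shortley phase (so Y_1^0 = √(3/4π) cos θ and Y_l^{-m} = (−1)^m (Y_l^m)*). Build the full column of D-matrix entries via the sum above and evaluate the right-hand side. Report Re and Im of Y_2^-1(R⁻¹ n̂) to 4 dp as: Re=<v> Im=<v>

Need the full column D^2_{m',-1} for m'=−2..2 at α=4.8358, β=0.541, γ=1.1423.
cos(β/2)=0.963637, sin(β/2)=0.267213
d^2_{-2,-1}: single k=1 term ⇒ +0.478221;  D = -0.086403-0.470351i
d^2_{-1,-1}: k∈[0..1] ⇒ +0.862292 -0.198914 = +0.663379;  D = +0.632745-0.199262i
d^2_{0,-1}: k∈[0..1] ⇒ -0.585699 +0.045036 = -0.540663;  D = -0.224647-0.491782i
d^2_{1,-1}: k∈[0..1] ⇒ +0.198914 -0.005098 = +0.193815;  D = -0.165039+0.101620i
d^2_{2,-1}: single k=0 term ⇒ -0.036772;  D = +0.022988+0.028701i
Y_2^{m'}(θ=2.1445,φ=0.593) and Σ D·Y over m':
  (-0.0864-0.4704i)·(+0.1023-0.2526i)  (+0.6327-0.1993i)·(-0.2920+0.1968i)  (-0.2246-0.4918i)·(-0.0367+0.0000i)  (-0.1650+0.1016i)·(+0.2920+0.1968i)  (+0.0230+0.0287i)·(+0.1023+0.2526i)
Y_2^-1(R⁻¹ n̂) = -0.338058+0.180408i

Re=-0.3381 Im=0.1804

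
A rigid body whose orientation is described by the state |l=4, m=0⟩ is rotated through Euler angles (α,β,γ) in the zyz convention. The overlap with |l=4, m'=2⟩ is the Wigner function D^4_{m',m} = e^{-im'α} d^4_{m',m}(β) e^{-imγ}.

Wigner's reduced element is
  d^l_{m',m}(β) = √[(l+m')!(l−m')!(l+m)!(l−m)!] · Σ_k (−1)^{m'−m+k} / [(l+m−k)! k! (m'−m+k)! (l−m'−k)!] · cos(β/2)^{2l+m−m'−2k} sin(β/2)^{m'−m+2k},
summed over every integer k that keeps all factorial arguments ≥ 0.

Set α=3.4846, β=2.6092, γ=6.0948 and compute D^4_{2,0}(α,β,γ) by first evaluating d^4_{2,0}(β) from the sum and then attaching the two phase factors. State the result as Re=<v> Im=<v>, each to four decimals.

D^4_{2,0}(3.4846,2.6092,6.0948) = e^{-i·2·3.4846}·d^4_{2,0}(2.6092)·e^{-i·0·6.0948}. Compute d first:
With c≡cos(β/2)=0.263064 and s≡sin(β/2)=0.964778, N=[720·2·24·24]^{1/2}=910.735966
The bounds max(0,m−m')=0 and min(l+m,l−m')=2 give 3 terms
  k=0: (−1)^2·910.7360/(96)·0.2631^6·0.9648^2 = +0.002926
  k=1: (−1)^3·910.7360/(36)·0.2631^4·0.9648^4 = -0.104965
  k=2: (−1)^4·910.7360/(96)·0.2631^2·0.9648^6 = +0.529430
d^4_{2,0}(2.6092) = +0.002926 -0.104965 +0.529430 = +0.427392
Phases: e^{-i·(2)·3.4846}=+0.773777-0.633458i, e^{-i·(0)·6.0948}=+1.000000+0.000000i ⇒ D=+0.330706-0.270735i

Re=0.3307 Im=-0.2707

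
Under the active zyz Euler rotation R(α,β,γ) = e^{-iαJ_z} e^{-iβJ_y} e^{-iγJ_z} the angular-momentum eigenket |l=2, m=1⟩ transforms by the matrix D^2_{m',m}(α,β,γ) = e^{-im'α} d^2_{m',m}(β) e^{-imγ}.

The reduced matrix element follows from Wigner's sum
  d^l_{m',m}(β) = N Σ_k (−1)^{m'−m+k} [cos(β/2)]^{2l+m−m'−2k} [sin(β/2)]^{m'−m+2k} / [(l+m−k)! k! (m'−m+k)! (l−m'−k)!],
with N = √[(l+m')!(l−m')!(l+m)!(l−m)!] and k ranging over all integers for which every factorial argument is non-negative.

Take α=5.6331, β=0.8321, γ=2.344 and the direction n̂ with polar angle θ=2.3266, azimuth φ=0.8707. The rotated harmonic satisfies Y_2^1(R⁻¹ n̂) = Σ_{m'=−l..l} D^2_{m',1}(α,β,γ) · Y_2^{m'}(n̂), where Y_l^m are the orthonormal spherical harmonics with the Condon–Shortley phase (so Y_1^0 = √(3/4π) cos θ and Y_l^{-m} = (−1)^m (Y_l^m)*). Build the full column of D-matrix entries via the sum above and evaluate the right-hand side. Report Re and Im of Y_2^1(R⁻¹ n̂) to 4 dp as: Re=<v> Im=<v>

Need the full column D^2_{m',1} for m'=−2..2 at α=5.6331, β=0.8321, γ=2.344.
cos(β/2)=0.914692, sin(β/2)=0.404151
d^2_{-2,1}: single k=3 term ⇒ +0.120763;  D = -0.105830+0.058170i
d^2_{-1,1}: k∈[2..3] ⇒ +0.409975 -0.026679 = +0.383296;  D = -0.379134-0.056334i
d^2_{0,1}: k∈[1..2] ⇒ +0.757607 -0.147904 = +0.609703;  D = -0.425836-0.436350i
d^2_{1,1}: k∈[0..1] ⇒ +0.700004 -0.409975 = +0.290028;  D = -0.035618-0.287833i
d^2_{2,1}: single k=0 term ⇒ -0.618584;  D = -0.311094+0.534664i
Y_2^{m'}(θ=2.3266,φ=0.8707) and Σ D·Y over m':
  (-0.1058+0.0582i)·(-0.0347-0.2016i)  (-0.3791-0.0563i)·(-0.2484+0.2949i)  (-0.4258-0.4364i)·(+0.1297+0.0000i)  (-0.0356-0.2878i)·(+0.2484+0.2949i)  (-0.3111+0.5347i)·(-0.0347+0.2016i)
Y_2^1(R⁻¹ n̂) = +0.050023-0.298390i

Re=0.0500 Im=-0.2984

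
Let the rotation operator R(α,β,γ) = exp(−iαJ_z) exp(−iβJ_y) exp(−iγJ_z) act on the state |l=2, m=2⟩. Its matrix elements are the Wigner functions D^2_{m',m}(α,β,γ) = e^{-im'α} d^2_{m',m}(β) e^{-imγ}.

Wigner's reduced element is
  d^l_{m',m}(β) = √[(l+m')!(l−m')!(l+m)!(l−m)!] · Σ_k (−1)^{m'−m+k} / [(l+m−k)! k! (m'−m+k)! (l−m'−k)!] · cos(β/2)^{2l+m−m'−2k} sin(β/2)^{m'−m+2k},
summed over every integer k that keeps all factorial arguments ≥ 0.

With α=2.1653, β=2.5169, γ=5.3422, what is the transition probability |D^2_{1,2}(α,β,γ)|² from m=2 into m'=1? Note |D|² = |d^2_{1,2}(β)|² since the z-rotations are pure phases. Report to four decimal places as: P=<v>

P=0.0030

D^2_{1,2}(2.1653,2.5169,5.3422) = e^{-i·1·2.1653}·d^2_{1,2}(2.5169)·e^{-i·2·5.3422}. Compute d first:
c=cos(2.5169/2)=0.307292, s=sin(2.5169/2)=0.951615; N=√[6·1·24·1]=12.000000
The bounds max(0,m−m')=1 and min(l+m,l−m')=1 give 1 term
  k=1: (−1)^0·12.0000/(6)·0.3073^3·0.9516^1 = +0.055226
d^2_{1,2}(2.5169) = +0.055226
|D^2_{1,2}|² = |d^2_{1,2}(β)|² = (+0.055226)² = 0.003050 (the z-rotation phases have unit modulus)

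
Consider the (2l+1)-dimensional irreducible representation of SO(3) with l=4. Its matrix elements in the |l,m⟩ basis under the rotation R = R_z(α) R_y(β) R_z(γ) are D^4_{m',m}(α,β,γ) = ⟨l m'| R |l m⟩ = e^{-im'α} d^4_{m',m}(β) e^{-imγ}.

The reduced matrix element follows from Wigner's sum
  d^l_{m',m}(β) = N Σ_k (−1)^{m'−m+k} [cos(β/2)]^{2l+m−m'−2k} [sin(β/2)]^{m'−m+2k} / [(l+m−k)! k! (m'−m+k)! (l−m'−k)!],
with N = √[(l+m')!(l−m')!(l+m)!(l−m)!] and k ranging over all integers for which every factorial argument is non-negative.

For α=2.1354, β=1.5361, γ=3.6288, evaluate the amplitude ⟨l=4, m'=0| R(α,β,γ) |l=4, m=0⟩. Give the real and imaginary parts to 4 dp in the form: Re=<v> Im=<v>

First d^4_{0,0}(β=1.5361), then the phase factors e^{-i(0)α} and e^{-i(0)γ}:
With c≡cos(β/2)=0.719267 and s≡sin(β/2)=0.694734, N=[24·24·24·24]^{1/2}=576.000000
k∈{0,1,2,3,4} keeps every argument non-negative
  k=0: (−1)^0·576.0000/(576)·0.7193^8·0.6947^0 = +0.071634
  k=1: (−1)^1·576.0000/(36)·0.7193^6·0.6947^2 = -1.069294
  k=2: (−1)^2·576.0000/(16)·0.7193^4·0.6947^4 = +2.244588
  k=3: (−1)^3·576.0000/(36)·0.7193^2·0.6947^6 = -0.930703
  k=4: (−1)^4·576.0000/(576)·0.7193^0·0.6947^8 = +0.054269
d^4_{0,0}(1.5361) = +0.071634 -1.069294 +2.244588 -0.930703 +0.054269 = +0.370494
Attach z-rotation phases: D = e^{-i(0)(2.1354)}·(+0.370494)·e^{-i(0)(3.6288)} = +0.370494+0.000000i

Re=0.3705 Im=0.0000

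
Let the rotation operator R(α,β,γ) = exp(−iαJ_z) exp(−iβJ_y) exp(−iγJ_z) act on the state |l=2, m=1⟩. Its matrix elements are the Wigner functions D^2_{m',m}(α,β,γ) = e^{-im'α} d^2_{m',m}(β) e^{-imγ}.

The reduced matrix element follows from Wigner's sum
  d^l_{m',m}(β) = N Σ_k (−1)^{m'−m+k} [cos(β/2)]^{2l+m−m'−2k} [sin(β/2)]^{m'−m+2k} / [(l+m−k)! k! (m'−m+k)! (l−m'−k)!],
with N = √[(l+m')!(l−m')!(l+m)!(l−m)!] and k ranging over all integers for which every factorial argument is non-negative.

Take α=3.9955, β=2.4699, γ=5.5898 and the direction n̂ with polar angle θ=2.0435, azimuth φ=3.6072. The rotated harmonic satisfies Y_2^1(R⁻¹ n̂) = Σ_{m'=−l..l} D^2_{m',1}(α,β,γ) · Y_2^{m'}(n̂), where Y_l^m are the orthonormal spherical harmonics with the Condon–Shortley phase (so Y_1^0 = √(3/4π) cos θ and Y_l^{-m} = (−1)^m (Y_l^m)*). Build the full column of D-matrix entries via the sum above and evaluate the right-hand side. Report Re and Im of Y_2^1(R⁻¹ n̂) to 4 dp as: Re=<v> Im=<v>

Need the full column D^2_{m',1} for m'=−2..2 at α=3.9955, β=2.4699, γ=5.5898.
cos(β/2)=0.329568, sin(β/2)=0.944132
d^2_{-2,1}: single k=3 term ⇒ +0.554719;  D = -0.409496+0.374201i
d^2_{-1,1}: k∈[2..3] ⇒ +0.290454 -0.794567 = -0.504113;  D = +0.011847+0.503973i
d^2_{0,1}: k∈[1..2] ⇒ +0.082784 -0.679390 = -0.596606;  D = -0.458842-0.381317i
d^2_{1,1}: k∈[0..1] ⇒ +0.011797 -0.290454 = -0.278657;  D = +0.275074-0.044539i
d^2_{2,1}: single k=0 term ⇒ -0.067593;  D = -0.035696+0.057398i
Y_2^{m'}(θ=2.0435,φ=3.6072) and Σ D·Y over m':
  (-0.4095+0.3742i)·(+0.1828-0.2457i)  (+0.0118+0.5040i)·(+0.2798-0.1406i)  (-0.4588-0.3813i)·(-0.1193+0.0000i)  (+0.2751-0.0445i)·(-0.2798-0.1406i)  (-0.0357+0.0574i)·(+0.1828+0.2457i)
Y_2^1(R⁻¹ n̂) = +0.042127+0.329337i

Re=0.0421 Im=0.3293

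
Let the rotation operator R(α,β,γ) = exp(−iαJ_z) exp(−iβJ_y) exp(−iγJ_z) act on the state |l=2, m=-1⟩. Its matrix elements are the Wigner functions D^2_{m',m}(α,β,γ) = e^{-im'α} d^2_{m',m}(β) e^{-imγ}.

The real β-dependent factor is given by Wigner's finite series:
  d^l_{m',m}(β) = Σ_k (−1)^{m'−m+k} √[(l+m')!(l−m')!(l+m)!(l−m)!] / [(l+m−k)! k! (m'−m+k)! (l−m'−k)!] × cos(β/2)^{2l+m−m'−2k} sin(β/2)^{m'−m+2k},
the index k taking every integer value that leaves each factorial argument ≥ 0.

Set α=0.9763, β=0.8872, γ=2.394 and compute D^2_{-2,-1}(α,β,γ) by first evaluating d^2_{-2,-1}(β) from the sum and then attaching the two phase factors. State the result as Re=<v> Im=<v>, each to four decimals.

Split into d^2_{-2,-1}(β=0.8872) × two z-phases.
With c≡cos(β/2)=0.903212 and s≡sin(β/2)=0.429194, N=[1·24·1·6]^{1/2}=12.000000
The bounds max(0,m−m')=1 and min(l+m,l−m')=1 give 1 term
  k=1: (−1)^0·12.0000/(6)·0.9032^3·0.4292^1 = +0.632489
d^2_{-2,-1}(0.8872) = +0.632489
Phases: e^{-i·(-2)·0.9763}=-0.372595+0.927994i, e^{-i·(-1)·2.394}=-0.733328+0.679875i ⇒ D=-0.226233-0.590645i

Re=-0.2262 Im=-0.5906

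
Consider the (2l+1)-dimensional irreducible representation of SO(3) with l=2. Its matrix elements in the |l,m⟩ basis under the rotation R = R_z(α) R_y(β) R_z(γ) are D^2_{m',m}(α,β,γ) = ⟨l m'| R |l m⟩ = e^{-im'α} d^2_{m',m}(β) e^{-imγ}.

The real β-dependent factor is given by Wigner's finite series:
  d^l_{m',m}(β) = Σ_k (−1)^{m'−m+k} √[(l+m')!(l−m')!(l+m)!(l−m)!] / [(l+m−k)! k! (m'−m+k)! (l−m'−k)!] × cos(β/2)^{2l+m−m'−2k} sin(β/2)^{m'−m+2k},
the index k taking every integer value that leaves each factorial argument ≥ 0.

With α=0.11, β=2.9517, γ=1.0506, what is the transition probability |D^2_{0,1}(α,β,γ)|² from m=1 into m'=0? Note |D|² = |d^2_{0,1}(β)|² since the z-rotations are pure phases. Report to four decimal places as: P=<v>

D^2_{0,1}(0.11,2.9517,1.0506) = e^{-i·0·0.11}·d^2_{0,1}(2.9517)·e^{-i·1·1.0506}. Compute d first:
c=cos(2.9517/2)=0.094804, s=sin(2.9517/2)=0.995496; N=√[2·2·6·1]=4.898979
k: max(0,(1)−(0))=1 … min(2+(1),2−(0))=2
  k=1: (−1)^0·4.8990/(2)·0.0948^3·0.9955^1 = +0.002078
  k=2: (−1)^1·4.8990/(2)·0.0948^1·0.9955^3 = -0.229097
d^2_{0,1}(2.9517) = +0.002078 -0.229097 = -0.227019
|D^2_{0,1}|² = |d^2_{0,1}(β)|² = (-0.227019)² = 0.051538 (the z-rotation phases have unit modulus)

P=0.0515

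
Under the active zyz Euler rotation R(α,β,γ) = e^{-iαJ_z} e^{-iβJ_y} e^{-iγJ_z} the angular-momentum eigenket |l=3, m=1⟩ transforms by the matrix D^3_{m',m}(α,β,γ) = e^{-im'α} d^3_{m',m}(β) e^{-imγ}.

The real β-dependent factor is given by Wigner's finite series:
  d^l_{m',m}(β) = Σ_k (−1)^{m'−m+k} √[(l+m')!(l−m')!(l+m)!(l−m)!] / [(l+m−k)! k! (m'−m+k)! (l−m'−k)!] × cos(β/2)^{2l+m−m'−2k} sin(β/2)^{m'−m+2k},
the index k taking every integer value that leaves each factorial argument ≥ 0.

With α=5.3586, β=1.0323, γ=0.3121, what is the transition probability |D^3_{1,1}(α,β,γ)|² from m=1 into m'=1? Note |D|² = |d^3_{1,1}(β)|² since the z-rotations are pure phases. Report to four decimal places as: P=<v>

P=0.1705

First d^3_{1,1}(β=1.0323), then the phase factors e^{-i(1)α} and e^{-i(1)γ}:
Half-angle: c=0.869726, s=0.493535. N=√(24·2·24·2)=48.000000
k∈{0,1,2} keeps every argument non-negative
  k=0: (−1)^0·48.0000/(48)·0.8697^6·0.4935^0 = +0.432807
  k=1: (−1)^1·48.0000/(6)·0.8697^4·0.4935^2 = -1.114951
  k=2: (−1)^2·48.0000/(8)·0.8697^2·0.4935^4 = +0.269271
d^3_{1,1}(1.0323) = +0.432807 -1.114951 +0.269271 = -0.412874
|D^3_{1,1}|² = |d^3_{1,1}(β)|² = (-0.412874)² = 0.170465 (the z-rotation phases have unit modulus)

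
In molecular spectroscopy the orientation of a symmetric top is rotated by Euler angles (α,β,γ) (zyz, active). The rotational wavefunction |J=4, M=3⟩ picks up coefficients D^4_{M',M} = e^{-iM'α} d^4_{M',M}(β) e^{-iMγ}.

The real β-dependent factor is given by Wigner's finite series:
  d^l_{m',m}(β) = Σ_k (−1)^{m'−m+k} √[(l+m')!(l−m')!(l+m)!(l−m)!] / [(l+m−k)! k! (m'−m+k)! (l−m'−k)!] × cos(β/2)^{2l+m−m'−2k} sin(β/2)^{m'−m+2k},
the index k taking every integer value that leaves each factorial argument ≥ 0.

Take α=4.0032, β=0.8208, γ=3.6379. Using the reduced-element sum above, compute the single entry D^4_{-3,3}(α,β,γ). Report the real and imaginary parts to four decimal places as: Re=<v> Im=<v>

D^4_{-3,3}(4.0032,0.8208,3.6379) = e^{-i·-3·4.0032}·d^4_{-3,3}(0.8208)·e^{-i·3·3.6379}. Compute d first:
With c≡cos(β/2)=0.916961 and s≡sin(β/2)=0.398976, N=[1·5040·5040·1]^{1/2}=5040.000000
k∈{6,7} keeps every argument non-negative
  k=6: (−1)^0·5040.0000/(720)·0.9170^2·0.3990^6 = +0.023740
  k=7: (−1)^1·5040.0000/(5040)·0.9170^0·0.3990^8 = -0.000642
d^4_{-3,3}(0.8208) = +0.023740 -0.000642 = +0.023098
D = (+0.848966-0.528447i)·(+0.023098)·(-0.081783+0.996650i) = +0.010561+0.020542i

Re=0.0106 Im=0.0205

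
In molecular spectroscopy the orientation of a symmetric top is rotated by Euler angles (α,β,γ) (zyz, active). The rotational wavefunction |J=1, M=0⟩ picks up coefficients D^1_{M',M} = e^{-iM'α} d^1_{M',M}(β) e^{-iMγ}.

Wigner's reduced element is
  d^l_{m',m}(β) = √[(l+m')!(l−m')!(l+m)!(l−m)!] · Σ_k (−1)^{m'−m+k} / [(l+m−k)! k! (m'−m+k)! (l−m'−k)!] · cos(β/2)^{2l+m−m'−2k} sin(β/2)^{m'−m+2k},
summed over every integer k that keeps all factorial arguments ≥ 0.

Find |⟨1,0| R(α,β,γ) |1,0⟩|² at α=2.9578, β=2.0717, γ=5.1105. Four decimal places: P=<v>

P=0.2306

D^1_{0,0}(2.9578,2.0717,5.1105) = e^{-i·0·2.9578}·d^1_{0,0}(2.0717)·e^{-i·0·5.1105}. Compute d first:
c=cos(2.0717/2)=0.509795, s=sin(2.0717/2)=0.860296; N=√[1·1·1·1]=1.000000
The bounds max(0,m−m')=0 and min(l+m,l−m')=1 give 2 terms
  k=0: (−1)^0·1.0000/(1)·0.5098^2·0.8603^0 = +0.259891
  k=1: (−1)^1·1.0000/(1)·0.5098^0·0.8603^2 = -0.740109
d^1_{0,0}(2.0717) = +0.259891 -0.740109 = -0.480218
|D^1_{0,0}|² = |d^1_{0,0}(β)|² = (-0.480218)² = 0.230610 (the z-rotation phases have unit modulus)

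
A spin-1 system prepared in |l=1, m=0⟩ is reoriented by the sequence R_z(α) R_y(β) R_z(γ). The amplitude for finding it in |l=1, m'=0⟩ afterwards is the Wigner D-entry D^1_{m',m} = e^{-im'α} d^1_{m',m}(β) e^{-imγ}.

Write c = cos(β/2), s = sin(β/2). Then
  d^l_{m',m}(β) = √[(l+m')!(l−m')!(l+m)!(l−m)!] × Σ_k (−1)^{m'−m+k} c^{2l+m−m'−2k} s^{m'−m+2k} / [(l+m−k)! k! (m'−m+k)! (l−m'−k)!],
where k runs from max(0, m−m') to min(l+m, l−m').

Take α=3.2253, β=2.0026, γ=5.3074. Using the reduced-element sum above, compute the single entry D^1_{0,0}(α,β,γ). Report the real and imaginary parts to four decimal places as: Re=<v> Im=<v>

Re=-0.4185 Im=0.0000

Split into d^1_{0,0}(β=2.0026) × two z-phases.
c=cos(2.0026/2)=0.539208, s=sin(2.0026/2)=0.842173; N=√[1·1·1·1]=1.000000
The bounds max(0,m−m')=0 and min(l+m,l−m')=1 give 2 terms
  k=0: (−1)^0·1.0000/(1)·0.5392^2·0.8422^0 = +0.290745
  k=1: (−1)^1·1.0000/(1)·0.5392^0·0.8422^2 = -0.709255
d^1_{0,0}(2.0026) = +0.290745 -0.709255 = -0.418510
Phases: e^{-i·(0)·3.2253}=+1.000000+0.000000i, e^{-i·(0)·5.3074}=+1.000000+0.000000i ⇒ D=-0.418510+0.000000i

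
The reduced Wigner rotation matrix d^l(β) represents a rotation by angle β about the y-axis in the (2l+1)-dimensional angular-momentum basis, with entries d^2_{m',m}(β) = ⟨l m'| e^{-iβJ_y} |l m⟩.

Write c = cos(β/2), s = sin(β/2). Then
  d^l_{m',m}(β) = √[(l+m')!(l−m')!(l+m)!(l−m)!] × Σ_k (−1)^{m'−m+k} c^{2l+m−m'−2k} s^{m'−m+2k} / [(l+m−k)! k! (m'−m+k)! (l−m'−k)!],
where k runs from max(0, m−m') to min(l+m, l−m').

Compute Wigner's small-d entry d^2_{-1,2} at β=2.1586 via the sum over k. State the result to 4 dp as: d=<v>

d^2_{-1,2}(β=2.1586) via Wigner's sum:
Half-angle: c=0.471946, s=0.881628. N=√(1·6·24·1)=12.000000
k: max(0,(2)−(-1))=3 … min(2+(2),2−(-1))=3
  k=3: (−1)^0·12.0000/(6)·0.4719^1·0.8816^3 = +0.646811
d^2_{-1,2}(2.1586) = +0.646811

d=0.6468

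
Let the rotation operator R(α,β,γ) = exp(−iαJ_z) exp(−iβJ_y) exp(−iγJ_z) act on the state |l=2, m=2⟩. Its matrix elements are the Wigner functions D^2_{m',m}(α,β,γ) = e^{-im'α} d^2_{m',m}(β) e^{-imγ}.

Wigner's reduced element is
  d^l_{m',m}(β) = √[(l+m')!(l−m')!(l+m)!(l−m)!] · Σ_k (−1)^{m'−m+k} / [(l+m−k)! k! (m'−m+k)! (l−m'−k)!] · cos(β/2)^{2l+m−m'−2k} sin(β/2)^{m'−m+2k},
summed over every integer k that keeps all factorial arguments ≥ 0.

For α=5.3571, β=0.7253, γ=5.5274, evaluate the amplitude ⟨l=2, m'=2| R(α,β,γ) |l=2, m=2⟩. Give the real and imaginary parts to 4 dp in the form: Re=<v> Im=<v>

Re=-0.7454 Im=-0.1684

D^2_{2,2}(5.3571,0.7253,5.5274) = e^{-i·2·5.3571}·d^2_{2,2}(0.7253)·e^{-i·2·5.5274}. Compute d first:
c=cos(0.7253/2)=0.934960, s=sin(0.7253/2)=0.354753; N=√[24·1·24·1]=24.000000
k∈{0} keeps every argument non-negative
  k=0: (−1)^0·24.0000/(24)·0.9350^4·0.3548^0 = +0.764139
d^2_{2,2}(0.7253) = +0.764139
D = (-0.277676+0.960675i)·(+0.764139)·(+0.059191+0.998247i) = -0.745361-0.168360i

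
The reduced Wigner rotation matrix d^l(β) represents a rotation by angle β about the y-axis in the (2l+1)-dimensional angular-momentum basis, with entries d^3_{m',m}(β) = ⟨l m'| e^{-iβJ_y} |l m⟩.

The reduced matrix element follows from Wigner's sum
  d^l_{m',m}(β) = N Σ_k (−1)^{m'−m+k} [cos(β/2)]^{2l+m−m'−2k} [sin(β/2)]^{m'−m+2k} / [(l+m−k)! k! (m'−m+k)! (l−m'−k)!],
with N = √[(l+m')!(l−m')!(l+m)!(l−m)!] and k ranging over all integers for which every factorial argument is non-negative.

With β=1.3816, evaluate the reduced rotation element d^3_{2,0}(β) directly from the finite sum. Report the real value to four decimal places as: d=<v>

d=0.2484

d^3_{2,0}(β=1.3816) via Wigner's sum:
Half-angle: c=0.770737, s=0.637154. N=√(120·1·6·6)=65.726707
Admissible k: 0..1 (factorial args all ≥0)
  k=0: (−1)^2·65.7267/(12)·0.7707^4·0.6372^2 = +0.784645
  k=1: (−1)^3·65.7267/(12)·0.7707^2·0.6372^4 = -0.536229
d^3_{2,0}(1.3816) = +0.784645 -0.536229 = +0.248416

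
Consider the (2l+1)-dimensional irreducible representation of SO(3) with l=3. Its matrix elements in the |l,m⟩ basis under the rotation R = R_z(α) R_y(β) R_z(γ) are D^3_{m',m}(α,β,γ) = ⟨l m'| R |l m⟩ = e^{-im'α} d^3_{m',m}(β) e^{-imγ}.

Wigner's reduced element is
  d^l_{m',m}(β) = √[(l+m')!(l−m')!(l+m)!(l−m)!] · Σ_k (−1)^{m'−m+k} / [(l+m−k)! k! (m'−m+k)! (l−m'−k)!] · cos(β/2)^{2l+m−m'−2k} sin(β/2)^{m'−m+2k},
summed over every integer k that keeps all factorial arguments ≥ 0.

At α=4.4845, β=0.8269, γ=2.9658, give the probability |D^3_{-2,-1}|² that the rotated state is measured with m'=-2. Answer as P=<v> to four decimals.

P=0.2532

Split into d^3_{-2,-1}(β=0.8269) × two z-phases.
With c≡cos(β/2)=0.915740 and s≡sin(β/2)=0.401771, N=[1·120·2·24]^{1/2}=75.894664
k∈{1,2} keeps every argument non-negative
  k=1: (−1)^0·75.8947/(24)·0.9157^5·0.4018^1 = +0.818163
  k=2: (−1)^1·75.8947/(12)·0.9157^3·0.4018^3 = -0.314980
d^3_{-2,-1}(0.8269) = +0.818163 -0.314980 = +0.503183
|D^3_{-2,-1}|² = |d^3_{-2,-1}(β)|² = (+0.503183)² = 0.253194 (the z-rotation phases have unit modulus)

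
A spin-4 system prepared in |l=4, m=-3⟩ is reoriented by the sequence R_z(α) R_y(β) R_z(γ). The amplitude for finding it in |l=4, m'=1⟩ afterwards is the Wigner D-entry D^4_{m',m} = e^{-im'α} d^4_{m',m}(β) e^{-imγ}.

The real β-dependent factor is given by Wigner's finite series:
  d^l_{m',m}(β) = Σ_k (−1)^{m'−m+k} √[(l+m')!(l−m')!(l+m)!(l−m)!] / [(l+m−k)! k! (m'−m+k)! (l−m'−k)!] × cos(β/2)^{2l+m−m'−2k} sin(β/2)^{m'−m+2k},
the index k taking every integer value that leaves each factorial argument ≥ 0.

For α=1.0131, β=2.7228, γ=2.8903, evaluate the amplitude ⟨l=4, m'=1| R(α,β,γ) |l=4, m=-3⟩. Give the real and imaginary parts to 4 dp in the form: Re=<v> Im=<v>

First d^4_{1,-3}(β=2.7228), then the phase factors e^{-i(1)α} and e^{-i(-3)γ}:
Half-angle: c=0.207869, s=0.978157. N=√(120·6·1·5040)=1904.940944
k∈{0,1} keeps every argument non-negative
  k=0: (−1)^4·1904.9409/(144)·0.2079^4·0.9782^4 = +0.022611
  k=1: (−1)^5·1904.9409/(240)·0.2079^2·0.9782^6 = -0.300401
d^4_{1,-3}(2.7228) = +0.022611 -0.300401 = -0.277791
D = (+0.529233-0.848477i)·(-0.277791)·(-0.729040+0.684471i) = -0.054149-0.272462i

Re=-0.0541 Im=-0.2725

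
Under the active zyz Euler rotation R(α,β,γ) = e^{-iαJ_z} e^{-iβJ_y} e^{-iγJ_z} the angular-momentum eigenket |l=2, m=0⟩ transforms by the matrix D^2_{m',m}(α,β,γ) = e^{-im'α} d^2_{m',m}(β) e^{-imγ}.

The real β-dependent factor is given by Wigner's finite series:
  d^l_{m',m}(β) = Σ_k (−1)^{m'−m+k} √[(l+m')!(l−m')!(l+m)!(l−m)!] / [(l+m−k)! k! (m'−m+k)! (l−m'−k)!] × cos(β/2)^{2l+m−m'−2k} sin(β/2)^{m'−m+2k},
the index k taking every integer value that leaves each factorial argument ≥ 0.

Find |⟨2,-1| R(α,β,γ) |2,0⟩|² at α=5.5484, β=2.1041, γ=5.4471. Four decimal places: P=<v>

D^2_{-1,0}(5.5484,2.1041,5.4471) = e^{-i·-1·5.5484}·d^2_{-1,0}(2.1041)·e^{-i·0·5.4471}. Compute d first:
With c≡cos(β/2)=0.495792 and s≡sin(β/2)=0.868441, N=[1·6·2·2]^{1/2}=4.898979
k: max(0,(0)−(-1))=1 … min(2+(0),2−(-1))=2
  k=1: (−1)^0·4.8990/(2)·0.4958^3·0.8684^1 = +0.259247
  k=2: (−1)^1·4.8990/(2)·0.4958^1·0.8684^3 = -0.795420
d^2_{-1,0}(2.1041) = +0.259247 -0.795420 = -0.536173
|D^2_{-1,0}|² = |d^2_{-1,0}(β)|² = (-0.536173)² = 0.287481 (the z-rotation phases have unit modulus)

P=0.2875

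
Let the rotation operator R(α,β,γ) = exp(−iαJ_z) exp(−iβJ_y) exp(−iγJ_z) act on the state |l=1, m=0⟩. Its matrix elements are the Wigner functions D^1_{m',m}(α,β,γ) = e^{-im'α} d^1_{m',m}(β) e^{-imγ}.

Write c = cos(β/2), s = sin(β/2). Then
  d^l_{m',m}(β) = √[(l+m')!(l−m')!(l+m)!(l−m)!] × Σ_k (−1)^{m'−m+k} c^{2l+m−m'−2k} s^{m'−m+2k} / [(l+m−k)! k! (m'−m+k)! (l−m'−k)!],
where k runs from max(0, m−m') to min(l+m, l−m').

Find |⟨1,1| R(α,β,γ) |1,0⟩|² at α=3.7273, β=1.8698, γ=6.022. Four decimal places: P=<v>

First d^1_{1,0}(β=1.8698), then the phase factors e^{-i(1)α} and e^{-i(0)γ}:
c=cos(1.8698/2)=0.593899, s=sin(1.8698/2)=0.804540; N=√[2·1·1·1]=1.414214
The bounds max(0,m−m')=0 and min(l+m,l−m')=0 give 1 term
  k=0: (−1)^1·1.4142/(1)·0.5939^1·0.8045^1 = -0.675733
d^1_{1,0}(1.8698) = -0.675733
|D^1_{1,0}|² = |d^1_{1,0}(β)|² = (-0.675733)² = 0.456615 (the z-rotation phases have unit modulus)

P=0.4566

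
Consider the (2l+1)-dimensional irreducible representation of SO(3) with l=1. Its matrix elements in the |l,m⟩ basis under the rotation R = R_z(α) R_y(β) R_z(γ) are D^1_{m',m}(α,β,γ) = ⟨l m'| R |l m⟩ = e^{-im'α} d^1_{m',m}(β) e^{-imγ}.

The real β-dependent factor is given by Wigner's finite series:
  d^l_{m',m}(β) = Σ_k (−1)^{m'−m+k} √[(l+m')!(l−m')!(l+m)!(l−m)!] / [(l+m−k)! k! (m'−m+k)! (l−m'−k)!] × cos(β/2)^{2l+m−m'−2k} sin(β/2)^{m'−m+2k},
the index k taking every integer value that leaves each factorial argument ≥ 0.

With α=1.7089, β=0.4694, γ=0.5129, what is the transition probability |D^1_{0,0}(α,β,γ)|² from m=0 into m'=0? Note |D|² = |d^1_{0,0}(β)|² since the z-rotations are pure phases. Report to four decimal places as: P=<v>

Split into d^1_{0,0}(β=0.4694) × two z-phases.
With c≡cos(β/2)=0.972584 and s≡sin(β/2)=0.232551, N=[1·1·1·1]^{1/2}=1.000000
Admissible k: 0..1 (factorial args all ≥0)
  k=0: (−1)^0·1.0000/(1)·0.9726^2·0.2326^0 = +0.945920
  k=1: (−1)^1·1.0000/(1)·0.9726^0·0.2326^2 = -0.054080
d^1_{0,0}(0.4694) = +0.945920 -0.054080 = +0.891840
|D^1_{0,0}|² = |d^1_{0,0}(β)|² = (+0.891840)² = 0.795378 (the z-rotation phases have unit modulus)

P=0.7954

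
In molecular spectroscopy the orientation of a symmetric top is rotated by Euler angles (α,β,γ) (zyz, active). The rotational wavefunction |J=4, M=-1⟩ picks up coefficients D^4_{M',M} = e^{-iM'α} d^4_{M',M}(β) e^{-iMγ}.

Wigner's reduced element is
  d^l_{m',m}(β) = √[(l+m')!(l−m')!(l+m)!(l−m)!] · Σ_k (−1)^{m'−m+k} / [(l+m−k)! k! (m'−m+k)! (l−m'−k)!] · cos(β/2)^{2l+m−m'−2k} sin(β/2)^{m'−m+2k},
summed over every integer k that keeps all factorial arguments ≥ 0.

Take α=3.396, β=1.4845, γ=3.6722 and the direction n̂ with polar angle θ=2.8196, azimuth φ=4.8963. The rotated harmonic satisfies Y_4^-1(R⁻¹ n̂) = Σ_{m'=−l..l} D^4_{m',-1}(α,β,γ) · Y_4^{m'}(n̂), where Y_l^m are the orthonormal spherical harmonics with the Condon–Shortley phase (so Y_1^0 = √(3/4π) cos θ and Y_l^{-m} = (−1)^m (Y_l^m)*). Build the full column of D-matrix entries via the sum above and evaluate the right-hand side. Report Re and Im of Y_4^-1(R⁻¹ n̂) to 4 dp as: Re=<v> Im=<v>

Re=-0.0819 Im=-0.0173

Need the full column D^4_{m',-1} for m'=−4..4 at α=3.396, β=1.4845, γ=3.6722.
cos(β/2)=0.736950, sin(β/2)=0.675948
d^4_{-4,-1}: single k=3 term ⇒ +0.502368;  D = -0.011332-0.502240i
d^4_{-3,-1}: k∈[2..3] ⇒ +0.580929 -0.814559 = -0.233630;  D = -0.063884-0.224726i
d^4_{-2,-1}: k∈[1..3] ⇒ +0.338543 -1.424080 +0.798719 = -0.286818;  D = +0.145336+0.247269i
d^4_{-1,-1}: k∈[0..3] ⇒ +0.086997 -1.097853 +1.847246 -0.518029 = +0.318361;  D = +0.225201+0.225029i
d^4_{0,-1}: k∈[0..3] ⇒ -0.356856 +1.801335 -1.515462 +0.212493 = +0.141510;  D = -0.122052-0.071612i
d^4_{1,-1}: k∈[0..3] ⇒ +0.731902 -1.847246 +0.777044 -0.043582 = -0.381882;  D = -0.367409-0.104140i
d^4_{2,-1}: k∈[0..2] ⇒ -0.949387 +1.198078 -0.201589 = +0.047103;  D = -0.047092-0.001026i
d^4_{3,-1}: k∈[0..1] ⇒ +0.814559 -0.411173 = +0.403386;  D = +0.392522-0.092990i
d^4_{4,-1}: single k=0 term ⇒ -0.422642;  D = +0.373502-0.197795i
Y_4^{m'}(θ=2.8196,φ=4.8963) and Σ D·Y over m':
  (-0.0113-0.5022i)·(+0.0033-0.0030i)  (-0.0639-0.2247i)·(+0.0197+0.0320i)  (+0.1453+0.2473i)·(-0.1656+0.0638i)  (+0.2252+0.2250i)·(-0.0857-0.4606i)  (-0.1221-0.0716i)·(+0.4597+0.0000i)  (-0.3674-0.1041i)·(+0.0857-0.4606i)  (-0.0471-0.0010i)·(-0.1656-0.0638i)  (+0.3925-0.0930i)·(-0.0197+0.0320i)  (+0.3735-0.1978i)·(+0.0033+0.0030i)
Y_4^-1(R⁻¹ n̂) = -0.081854-0.017348i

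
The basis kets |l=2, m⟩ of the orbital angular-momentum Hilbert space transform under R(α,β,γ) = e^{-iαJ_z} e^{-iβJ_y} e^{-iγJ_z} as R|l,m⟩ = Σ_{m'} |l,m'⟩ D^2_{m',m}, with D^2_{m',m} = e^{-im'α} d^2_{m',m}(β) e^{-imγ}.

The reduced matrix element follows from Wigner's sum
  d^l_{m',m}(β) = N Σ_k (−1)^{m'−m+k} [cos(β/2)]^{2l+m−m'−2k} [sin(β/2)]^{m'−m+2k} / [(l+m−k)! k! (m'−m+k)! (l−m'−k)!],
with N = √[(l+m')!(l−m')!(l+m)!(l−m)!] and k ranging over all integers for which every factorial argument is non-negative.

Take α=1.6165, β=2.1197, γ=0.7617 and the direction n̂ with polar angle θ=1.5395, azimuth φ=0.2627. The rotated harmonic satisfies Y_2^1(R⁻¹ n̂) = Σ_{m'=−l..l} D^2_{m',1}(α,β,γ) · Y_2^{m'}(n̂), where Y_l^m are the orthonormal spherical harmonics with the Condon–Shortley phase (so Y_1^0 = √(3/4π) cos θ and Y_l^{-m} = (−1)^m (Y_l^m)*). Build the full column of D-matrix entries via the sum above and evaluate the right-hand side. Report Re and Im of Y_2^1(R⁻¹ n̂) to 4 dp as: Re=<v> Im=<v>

Re=0.1000 Im=0.0789

Need the full column D^2_{m',1} for m'=−2..2 at α=1.6165, β=2.1197, γ=0.7617.
cos(β/2)=0.489003, sin(β/2)=0.872282
d^2_{-2,1}: single k=3 term ⇒ +0.649101;  D = -0.508662+0.403232i
d^2_{-1,1}: k∈[2..3] ⇒ +0.545831 -0.578932 = -0.033102;  D = -0.021727-0.024973i
d^2_{0,1}: k∈[1..2] ⇒ +0.249843 -0.794983 = -0.545140;  D = -0.394498+0.376230i
d^2_{1,1}: k∈[0..1] ⇒ +0.057180 -0.545831 = -0.488651;  D = +0.353047+0.337842i
d^2_{2,1}: single k=0 term ⇒ -0.203996;  D = +0.134157-0.153676i
Y_2^{m'}(θ=1.5395,φ=0.2627) and Σ D·Y over m':
  (-0.5087+0.4032i)·(+0.3338-0.1935i)  (-0.0217-0.0250i)·(+0.0233-0.0063i)  (-0.3945+0.3762i)·(-0.3145+0.0000i)  (+0.3530+0.3378i)·(-0.0233-0.0063i)  (+0.1342-0.1537i)·(+0.3338+0.1935i)
Y_2^1(R⁻¹ n̂) = +0.100036+0.078875i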